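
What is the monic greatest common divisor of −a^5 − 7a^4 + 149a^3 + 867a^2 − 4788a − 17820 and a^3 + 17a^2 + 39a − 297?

a^2 + 20a + 99

Euclidean algorithm in ℚ[a]:
  −a^5 − 7a^4 + 149a^3 + 867a^2 − 4788a − 17820 = (−a^2 + 10a + 18)(a^3 + 17a^2 + 39a − 297) + (−126a^2 − 2520a − 12474)
  a^3 + 17a^2 + 39a − 297 = (−(1/126)a + 1/42)(−126a^2 − 2520a − 12474) + (0)
Last nonzero remainder: −126a^2 − 2520a − 12474. Dividing through by −126 gives the monic gcd a^2 + 20a + 99.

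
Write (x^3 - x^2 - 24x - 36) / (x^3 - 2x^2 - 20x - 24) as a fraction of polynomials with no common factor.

Euclidean algorithm in ℚ[x]:
  x^3 - x^2 - 24x - 36 = (x^3 - 2x^2 - 20x - 24) + (x^2 - 4x - 12)
  x^3 - 2x^2 - 20x - 24 = (x + 2)(x^2 - 4x - 12) + (0)
The last nonzero remainder x^2 - 4x - 12 is already monic.
Cancel x^2 - 4x - 12 from numerator and denominator to get the reduced form.

(x + 3)/(x + 2)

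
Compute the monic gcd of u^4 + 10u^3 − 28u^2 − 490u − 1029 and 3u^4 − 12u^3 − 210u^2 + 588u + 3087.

Euclidean algorithm in ℚ[u]:
  u^4 + 10u^3 − 28u^2 − 490u − 1029 = (1/3)(3u^4 − 12u^3 − 210u^2 + 588u + 3087) + (14u^3 + 42u^2 − 686u − 2058)
  3u^4 − 12u^3 − 210u^2 + 588u + 3087 = ((3/14)u − 3/2)(14u^3 + 42u^2 − 686u − 2058) + (0)
Last nonzero remainder: 14u^3 + 42u^2 − 686u − 2058. Dividing through by 14 gives the monic gcd u^3 + 3u^2 − 49u − 147.

u^3 + 3u^2 − 49u − 147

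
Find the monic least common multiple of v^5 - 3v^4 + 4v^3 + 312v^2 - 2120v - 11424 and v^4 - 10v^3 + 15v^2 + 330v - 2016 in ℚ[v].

v^7 - 12v^6 + 79v^5 + 132v^4 - 4736v^3 + 22632v^2 + 1056v - 548352

Repeated division with remainder:
  v^5 - 3v^4 + 4v^3 + 312v^2 - 2120v - 11424 = (v + 7)(v^4 - 10v^3 + 15v^2 + 330v - 2016) + (59v^3 - 123v^2 - 2414v + 2688)
  v^4 - 10v^3 + 15v^2 + 330v - 2016 = ((1/59)v - 467/3481)(59v^3 - 123v^2 - 2414v + 2688) + ((137200/3481)v^2 - (137200/3481)v - 5762400/3481)
  59v^3 - 123v^2 - 2414v + 2688 = ((205379/137200)v - 13924/8575)((137200/3481)v^2 - (137200/3481)v - 5762400/3481) + (0)
Last nonzero remainder: (137200/3481)v^2 - (137200/3481)v - 5762400/3481. Dividing through by 137200/3481 gives the monic gcd v^2 - v - 42.
Then lcm(f, g) = f·g / gcd(f, g); expanding and making the result monic gives the answer.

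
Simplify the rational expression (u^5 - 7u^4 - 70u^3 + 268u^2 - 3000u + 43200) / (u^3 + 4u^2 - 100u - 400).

By polynomial division,
  u^5 - 7u^4 - 70u^3 + 268u^2 - 3000u + 43200 = (u^2 - 11u + 74)(u^3 + 4u^2 - 100u - 400) + (-728u^2 + 72800)
  u^3 + 4u^2 - 100u - 400 = (-(1/728)u - 1/182)(-728u^2 + 72800) + (0)
Last nonzero remainder: -728u^2 + 72800. Dividing through by -728 gives the monic gcd u^2 - 100.
Cancel u^2 - 100 from numerator and denominator to get the reduced form.

(u^3 - 7u^2 + 30u - 432)/(u + 4)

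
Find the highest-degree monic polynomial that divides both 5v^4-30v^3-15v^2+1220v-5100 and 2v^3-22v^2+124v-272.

By polynomial division,
  5v^4-30v^3-15v^2+1220v-5100 = ((5/2)v+25/2)(2v^3-22v^2+124v-272) + (-50v^2+350v-1700)
  2v^3-22v^2+124v-272 = (-(1/25)v+4/25)(-50v^2+350v-1700) + (0)
Last nonzero remainder: -50v^2+350v-1700. Dividing through by -50 gives the monic gcd v^2-7v+34.

v^2-7v+34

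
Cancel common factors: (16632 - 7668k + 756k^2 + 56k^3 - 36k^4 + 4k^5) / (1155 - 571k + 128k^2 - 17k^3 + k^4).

(-72 + 12k + 4k^2)/(-5 + k)

Apply the Euclidean algorithm:
  4k^5 - 36k^4 + 56k^3 + 756k^2 - 7668k + 16632 = (4k + 32)(k^4 - 17k^3 + 128k^2 - 571k + 1155) + (88k^3 - 1056k^2 + 5984k - 20328)
  k^4 - 17k^3 + 128k^2 - 571k + 1155 = ((1/88)k - 5/88)(88k^3 - 1056k^2 + 5984k - 20328) + (0)
Last nonzero remainder: 88k^3 - 1056k^2 + 5984k - 20328. Dividing through by 88 gives the monic gcd k^3 - 12k^2 + 68k - 231.
Cancel k^3 - 12k^2 + 68k - 231 from numerator and denominator to get the reduced form.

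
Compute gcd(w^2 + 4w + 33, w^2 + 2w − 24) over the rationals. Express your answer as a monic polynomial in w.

1

Repeated division with remainder:
  w^2 + 4w + 33 = (w^2 + 2w − 24) + (2w + 57)
  w^2 + 2w − 24 = ((1/2)w − 53/4)(2w + 57) + (2925/4)
  2w + 57 = ((8/2925)w + 76/975)(2925/4) + (0)
The last nonzero remainder is the constant 2925/4, so the polynomials are coprime and gcd = 1.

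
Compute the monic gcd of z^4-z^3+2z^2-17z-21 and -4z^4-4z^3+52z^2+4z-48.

z^2-2z-3

Apply the Euclidean algorithm:
  z^4-z^3+2z^2-17z-21 = (-1/4)(-4z^4-4z^3+52z^2+4z-48) + (-2z^3+15z^2-16z-33)
  -4z^4-4z^3+52z^2+4z-48 = (2z+17)(-2z^3+15z^2-16z-33) + (-171z^2+342z+513)
  -2z^3+15z^2-16z-33 = ((2/171)z-11/171)(-171z^2+342z+513) + (0)
Last nonzero remainder: -171z^2+342z+513. Dividing through by -171 gives the monic gcd z^2-2z-3.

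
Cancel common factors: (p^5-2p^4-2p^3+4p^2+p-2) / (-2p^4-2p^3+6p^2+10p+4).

By polynomial division,
  p^5-2p^4-2p^3+4p^2+p-2 = (-(1/2)p+3/2)(-2p^4-2p^3+6p^2+10p+4) + (4p^3-12p-8)
  -2p^4-2p^3+6p^2+10p+4 = (-(1/2)p-1/2)(4p^3-12p-8) + (0)
Last nonzero remainder: 4p^3-12p-8. Dividing through by 4 gives the monic gcd p^3-3p-2.
Cancel p^3-3p-2 from numerator and denominator to get the reduced form.

(-p^2+2p-1)/(2p+2)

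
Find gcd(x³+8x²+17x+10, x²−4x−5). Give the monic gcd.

Euclidean algorithm in ℚ[x]:
  x³+8x²+17x+10 = (x+12)(x²−4x−5) + (70x+70)
  x²−4x−5 = ((1/70)x−1/14)(70x+70) + (0)
Last nonzero remainder: 70x+70. Dividing through by 70 gives the monic gcd x+1.

x+1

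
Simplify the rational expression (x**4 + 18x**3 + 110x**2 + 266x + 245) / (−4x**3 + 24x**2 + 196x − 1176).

Apply the Euclidean algorithm:
  x**4 + 18x**3 + 110x**2 + 266x + 245 = (−(1/4)x − 6)(−4x**3 + 24x**2 + 196x − 1176) + (303x**2 + 1148x − 6811)
  −4x**3 + 24x**2 + 196x − 1176 = (−(4/303)x + 11864/91809)(303x**2 + 1148x − 6811) + (−(3880240/91809)x − 27161680/91809)
  303x**2 + 1148x − 6811 = (−(27818127/3880240)x + 12761451/554320)(−(3880240/91809)x − 27161680/91809) + (0)
Last nonzero remainder: −(3880240/91809)x − 27161680/91809. Dividing through by −3880240/91809 gives the monic gcd x + 7.
Cancel x + 7 from numerator and denominator to get the reduced form.

(−x**3 − 11x**2 − 33x − 35)/(4x**2 − 52x + 168)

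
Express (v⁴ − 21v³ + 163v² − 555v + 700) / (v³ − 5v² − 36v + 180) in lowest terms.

Apply the Euclidean algorithm:
  v⁴ − 21v³ + 163v² − 555v + 700 = (v − 16)(v³ − 5v² − 36v + 180) + (119v² − 1311v + 3580)
  v³ − 5v² − 36v + 180 = ((1/119)v + 716/14161)(119v² − 1311v + 3580) + ((2860/14161)v − 14300/14161)
  119v² − 1311v + 3580 = ((1685159/2860)v − 2534819/715)((2860/14161)v − 14300/14161) + (0)
Last nonzero remainder: (2860/14161)v − 14300/14161. Dividing through by 2860/14161 gives the monic gcd v − 5.
Cancel v − 5 from numerator and denominator to get the reduced form.

(v³ − 16v² + 83v − 140)/(v² − 36)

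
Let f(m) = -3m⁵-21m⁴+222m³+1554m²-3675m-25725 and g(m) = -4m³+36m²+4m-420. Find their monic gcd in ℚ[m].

Euclidean algorithm in ℚ[m]:
  -3m⁵-21m⁴+222m³+1554m²-3675m-25725 = ((3/4)m²+12m+213/4)(-4m³+36m²+4m-420) + (-96m²+1152m-3360)
  -4m³+36m²+4m-420 = ((1/24)m+1/8)(-96m²+1152m-3360) + (0)
Last nonzero remainder: -96m²+1152m-3360. Dividing through by -96 gives the monic gcd m²-12m+35.

m²-12m+35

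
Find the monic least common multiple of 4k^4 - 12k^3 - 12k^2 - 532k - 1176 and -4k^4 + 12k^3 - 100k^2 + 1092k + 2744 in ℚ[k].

By polynomial division,
  4k^4 - 12k^3 - 12k^2 - 532k - 1176 = (-1)(-4k^4 + 12k^3 - 100k^2 + 1092k + 2744) + (-112k^2 + 560k + 1568)
  -4k^4 + 12k^3 - 100k^2 + 1092k + 2744 = ((1/28)k^2 + (1/14)k + 7/4)(-112k^2 + 560k + 1568) + (0)
Last nonzero remainder: -112k^2 + 560k + 1568. Dividing through by -112 gives the monic gcd k^2 - 5k - 14.
Then lcm(f, g) = f·g / gcd(f, g); expanding and making the result monic gives the answer.

k^6 - k^5 + 40k^4 - 286k^3 - 707k^2 - 7105k - 14406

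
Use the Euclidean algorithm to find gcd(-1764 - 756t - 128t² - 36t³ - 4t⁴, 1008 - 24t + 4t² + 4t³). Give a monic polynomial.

Apply the Euclidean algorithm:
  -4t⁴ - 36t³ - 128t² - 756t - 1764 = (-t - 8)(4t³ + 4t² - 24t + 1008) + (-120t² + 60t + 6300)
  4t³ + 4t² - 24t + 1008 = (-(1/30)t - 1/20)(-120t² + 60t + 6300) + (189t + 1323)
  -120t² + 60t + 6300 = (-(40/63)t + 100/21)(189t + 1323) + (0)
Last nonzero remainder: 189t + 1323. Dividing through by 189 gives the monic gcd t + 7.

7 + t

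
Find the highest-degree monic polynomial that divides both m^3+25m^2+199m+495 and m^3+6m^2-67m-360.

m^2+14m+45

Repeated division with remainder:
  m^3+25m^2+199m+495 = (m^3+6m^2-67m-360) + (19m^2+266m+855)
  m^3+6m^2-67m-360 = ((1/19)m-8/19)(19m^2+266m+855) + (0)
Last nonzero remainder: 19m^2+266m+855. Dividing through by 19 gives the monic gcd m^2+14m+45.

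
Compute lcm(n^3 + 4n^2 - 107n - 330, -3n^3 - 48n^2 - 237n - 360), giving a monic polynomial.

Euclidean algorithm in ℚ[n]:
  n^3 + 4n^2 - 107n - 330 = (-1/3)(-3n^3 - 48n^2 - 237n - 360) + (-12n^2 - 186n - 450)
  -3n^3 - 48n^2 - 237n - 360 = ((1/4)n + 1/8)(-12n^2 - 186n - 450) + (-(405/4)n - 1215/4)
  -12n^2 - 186n - 450 = ((16/135)n + 40/27)(-(405/4)n - 1215/4) + (0)
Last nonzero remainder: -(405/4)n - 1215/4. Dividing through by -405/4 gives the monic gcd n + 3.
Then lcm(f, g) = f·g / gcd(f, g); expanding and making the result monic gives the answer.

n^5 + 17n^4 - 15n^3 - 1561n^2 - 8570n - 13200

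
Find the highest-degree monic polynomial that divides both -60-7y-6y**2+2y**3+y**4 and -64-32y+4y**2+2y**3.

By polynomial division,
  y**4+2y**3-6y**2-7y-60 = ((1/2)y)(2y**3+4y**2-32y-64) + (10y**2+25y-60)
  2y**3+4y**2-32y-64 = ((1/5)y-1/10)(10y**2+25y-60) + (-(35/2)y-70)
  10y**2+25y-60 = (-(4/7)y+6/7)(-(35/2)y-70) + (0)
Last nonzero remainder: -(35/2)y-70. Dividing through by -35/2 gives the monic gcd y+4.

4+y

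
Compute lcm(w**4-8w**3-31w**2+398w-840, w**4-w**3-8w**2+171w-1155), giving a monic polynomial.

Apply the Euclidean algorithm:
  w**4-8w**3-31w**2+398w-840 = (w**4-w**3-8w**2+171w-1155) + (-7w**3-23w**2+227w+315)
  w**4-w**3-8w**2+171w-1155 = (-(1/7)w+30/49)(-7w**3-23w**2+227w+315) + ((1887/49)w**2+(3774/49)w-9435/7)
  -7w**3-23w**2+227w+315 = (-(343/1887)w-147/629)((1887/49)w**2+(3774/49)w-9435/7) + (0)
Last nonzero remainder: (1887/49)w**2+(3774/49)w-9435/7. Dividing through by 1887/49 gives the monic gcd w**2+2w-35.
Then lcm(f, g) = f·g / gcd(f, g); expanding and making the result monic gives the answer.

w**6-11w**5+26w**4+227w**3-3057w**2+15654w-27720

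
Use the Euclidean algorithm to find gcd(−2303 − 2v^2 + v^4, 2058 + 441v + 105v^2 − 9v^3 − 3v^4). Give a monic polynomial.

−49 + v^2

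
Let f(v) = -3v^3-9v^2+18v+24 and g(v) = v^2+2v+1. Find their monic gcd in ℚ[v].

Euclidean algorithm in ℚ[v]:
  -3v^3-9v^2+18v+24 = (-3v-3)(v^2+2v+1) + (27v+27)
  v^2+2v+1 = ((1/27)v+1/27)(27v+27) + (0)
Last nonzero remainder: 27v+27. Dividing through by 27 gives the monic gcd v+1.

v+1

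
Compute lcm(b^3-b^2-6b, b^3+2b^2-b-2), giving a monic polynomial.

b^5-b^4-7b^3+b^2+6b

By polynomial division,
  b^3-b^2-6b = (b^3+2b^2-b-2) + (-3b^2-5b+2)
  b^3+2b^2-b-2 = (-(1/3)b-1/9)(-3b^2-5b+2) + (-(8/9)b-16/9)
  -3b^2-5b+2 = ((27/8)b-9/8)(-(8/9)b-16/9) + (0)
Last nonzero remainder: -(8/9)b-16/9. Dividing through by -8/9 gives the monic gcd b+2.
Then lcm(f, g) = f·g / gcd(f, g); expanding and making the result monic gives the answer.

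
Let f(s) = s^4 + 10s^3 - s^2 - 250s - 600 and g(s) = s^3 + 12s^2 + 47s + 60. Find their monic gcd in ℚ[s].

Apply the Euclidean algorithm:
  s^4 + 10s^3 - s^2 - 250s - 600 = (s - 2)(s^3 + 12s^2 + 47s + 60) + (-24s^2 - 216s - 480)
  s^3 + 12s^2 + 47s + 60 = (-(1/24)s - 1/8)(-24s^2 - 216s - 480) + (0)
Last nonzero remainder: -24s^2 - 216s - 480. Dividing through by -24 gives the monic gcd s^2 + 9s + 20.

s^2 + 9s + 20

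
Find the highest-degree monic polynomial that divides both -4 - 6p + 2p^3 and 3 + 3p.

By polynomial division,
  2p^3 - 6p - 4 = ((2/3)p^2 - (2/3)p - 4/3)(3p + 3) + (0)
Last nonzero remainder: 3p + 3. Dividing through by 3 gives the monic gcd p + 1.

1 + p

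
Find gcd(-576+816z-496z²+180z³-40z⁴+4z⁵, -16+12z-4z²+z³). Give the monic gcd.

-16+12z-4z²+z³

Apply the Euclidean algorithm:
  4z⁵-40z⁴+180z³-496z²+816z-576 = (4z²-24z+36)(z³-4z²+12z-16) + (0)
The last nonzero remainder z³-4z²+12z-16 is already monic.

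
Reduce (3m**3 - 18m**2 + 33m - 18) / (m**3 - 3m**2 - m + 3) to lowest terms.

(3m - 6)/(m + 1)

Euclidean algorithm in ℚ[m]:
  3m**3 - 18m**2 + 33m - 18 = (3)(m**3 - 3m**2 - m + 3) + (-9m**2 + 36m - 27)
  m**3 - 3m**2 - m + 3 = (-(1/9)m - 1/9)(-9m**2 + 36m - 27) + (0)
Last nonzero remainder: -9m**2 + 36m - 27. Dividing through by -9 gives the monic gcd m**2 - 4m + 3.
Cancel m**2 - 4m + 3 from numerator and denominator to get the reduced form.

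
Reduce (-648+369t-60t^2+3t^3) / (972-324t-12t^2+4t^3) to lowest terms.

(-24+3t)/(36+4t)

Repeated division with remainder:
  3t^3-60t^2+369t-648 = (3/4)(4t^3-12t^2-324t+972) + (-51t^2+612t-1377)
  4t^3-12t^2-324t+972 = (-(4/51)t-12/17)(-51t^2+612t-1377) + (0)
Last nonzero remainder: -51t^2+612t-1377. Dividing through by -51 gives the monic gcd t^2-12t+27.
Cancel t^2-12t+27 from numerator and denominator to get the reduced form.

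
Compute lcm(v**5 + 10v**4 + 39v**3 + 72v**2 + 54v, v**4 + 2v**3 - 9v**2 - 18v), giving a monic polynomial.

Apply the Euclidean algorithm:
  v**5 + 10v**4 + 39v**3 + 72v**2 + 54v = (v + 8)(v**4 + 2v**3 - 9v**2 - 18v) + (32v**3 + 162v**2 + 198v)
  v**4 + 2v**3 - 9v**2 - 18v = ((1/32)v - 49/512)(32v**3 + 162v**2 + 198v) + ((81/256)v**2 + (243/256)v)
  32v**3 + 162v**2 + 198v = ((8192/81)v + 5632/27)((81/256)v**2 + (243/256)v) + (0)
Last nonzero remainder: (81/256)v**2 + (243/256)v. Dividing through by 81/256 gives the monic gcd v**2 + 3v.
Then lcm(f, g) = f·g / gcd(f, g); expanding and making the result monic gives the answer.

v**7 + 9v**6 + 23v**5 - 27v**4 - 252v**3 - 486v**2 - 324v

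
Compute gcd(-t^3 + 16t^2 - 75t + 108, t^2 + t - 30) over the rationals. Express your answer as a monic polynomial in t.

Repeated division with remainder:
  -t^3 + 16t^2 - 75t + 108 = (-t + 17)(t^2 + t - 30) + (-122t + 618)
  t^2 + t - 30 = (-(1/122)t - 185/3721)(-122t + 618) + (2700/3721)
  -122t + 618 = (-(226981/1350)t + 383263/450)(2700/3721) + (0)
The last nonzero remainder is the constant 2700/3721, so the polynomials are coprime and gcd = 1.

1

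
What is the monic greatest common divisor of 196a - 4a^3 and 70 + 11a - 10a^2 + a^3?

By polynomial division,
  -4a^3 + 196a = (-4)(a^3 - 10a^2 + 11a + 70) + (-40a^2 + 240a + 280)
  a^3 - 10a^2 + 11a + 70 = (-(1/40)a + 1/10)(-40a^2 + 240a + 280) + (-6a + 42)
  -40a^2 + 240a + 280 = ((20/3)a + 20/3)(-6a + 42) + (0)
Last nonzero remainder: -6a + 42. Dividing through by -6 gives the monic gcd a - 7.

-7 + a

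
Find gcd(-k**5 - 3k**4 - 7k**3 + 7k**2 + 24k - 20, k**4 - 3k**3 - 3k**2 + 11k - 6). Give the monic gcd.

k**3 - 3k + 2

Apply the Euclidean algorithm:
  -k**5 - 3k**4 - 7k**3 + 7k**2 + 24k - 20 = (-k - 6)(k**4 - 3k**3 - 3k**2 + 11k - 6) + (-28k**3 + 84k - 56)
  k**4 - 3k**3 - 3k**2 + 11k - 6 = (-(1/28)k + 3/28)(-28k**3 + 84k - 56) + (0)
Last nonzero remainder: -28k**3 + 84k - 56. Dividing through by -28 gives the monic gcd k**3 - 3k + 2.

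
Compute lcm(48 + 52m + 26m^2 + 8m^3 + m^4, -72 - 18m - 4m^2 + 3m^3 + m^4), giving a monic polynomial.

By polynomial division,
  m^4 + 8m^3 + 26m^2 + 52m + 48 = (m^4 + 3m^3 - 4m^2 - 18m - 72) + (5m^3 + 30m^2 + 70m + 120)
  m^4 + 3m^3 - 4m^2 - 18m - 72 = ((1/5)m - 3/5)(5m^3 + 30m^2 + 70m + 120) + (0)
Last nonzero remainder: 5m^3 + 30m^2 + 70m + 120. Dividing through by 5 gives the monic gcd m^3 + 6m^2 + 14m + 24.
Then lcm(f, g) = f·g / gcd(f, g); expanding and making the result monic gives the answer.

-144 - 108m - 26m^2 + 2m^3 + 5m^4 + m^5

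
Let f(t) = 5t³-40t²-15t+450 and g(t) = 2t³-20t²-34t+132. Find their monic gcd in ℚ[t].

t+3

Euclidean algorithm in ℚ[t]:
  5t³-40t²-15t+450 = (5/2)(2t³-20t²-34t+132) + (10t²+70t+120)
  2t³-20t²-34t+132 = ((1/5)t-17/5)(10t²+70t+120) + (180t+540)
  10t²+70t+120 = ((1/18)t+2/9)(180t+540) + (0)
Last nonzero remainder: 180t+540. Dividing through by 180 gives the monic gcd t+3.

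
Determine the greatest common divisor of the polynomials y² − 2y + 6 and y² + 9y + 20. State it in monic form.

Euclidean algorithm in ℚ[y]:
  y² − 2y + 6 = (y² + 9y + 20) + (−11y − 14)
  y² + 9y + 20 = (−(1/11)y − 85/121)(−11y − 14) + (1230/121)
  −11y − 14 = (−(1331/1230)y − 847/615)(1230/121) + (0)
The last nonzero remainder is the constant 1230/121, so the polynomials are coprime and gcd = 1.

1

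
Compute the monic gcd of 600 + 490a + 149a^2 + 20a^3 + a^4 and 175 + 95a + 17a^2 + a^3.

25 + 10a + a^2

Euclidean algorithm in ℚ[a]:
  a^4 + 20a^3 + 149a^2 + 490a + 600 = (a + 3)(a^3 + 17a^2 + 95a + 175) + (3a^2 + 30a + 75)
  a^3 + 17a^2 + 95a + 175 = ((1/3)a + 7/3)(3a^2 + 30a + 75) + (0)
Last nonzero remainder: 3a^2 + 30a + 75. Dividing through by 3 gives the monic gcd a^2 + 10a + 25.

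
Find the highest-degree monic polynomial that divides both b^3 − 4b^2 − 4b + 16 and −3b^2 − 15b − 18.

b + 2

Euclidean algorithm in ℚ[b]:
  b^3 − 4b^2 − 4b + 16 = (−(1/3)b + 3)(−3b^2 − 15b − 18) + (35b + 70)
  −3b^2 − 15b − 18 = (−(3/35)b − 9/35)(35b + 70) + (0)
Last nonzero remainder: 35b + 70. Dividing through by 35 gives the monic gcd b + 2.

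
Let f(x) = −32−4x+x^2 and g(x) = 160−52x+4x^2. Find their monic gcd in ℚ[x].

−8+x

Euclidean algorithm in ℚ[x]:
  x^2−4x−32 = (1/4)(4x^2−52x+160) + (9x−72)
  4x^2−52x+160 = ((4/9)x−20/9)(9x−72) + (0)
Last nonzero remainder: 9x−72. Dividing through by 9 gives the monic gcd x−8.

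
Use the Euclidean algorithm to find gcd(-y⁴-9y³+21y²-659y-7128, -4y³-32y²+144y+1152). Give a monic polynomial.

Repeated division with remainder:
  -y⁴-9y³+21y²-659y-7128 = ((1/4)y+1/4)(-4y³-32y²+144y+1152) + (-7y²-983y-7416)
  -4y³-32y²+144y+1152 = ((4/7)y-3708/49)(-7y²-983y-7416) + (-(3430260/49)y-27442080/49)
  -7y²-983y-7416 = ((343/3430260)y+5047/381140)(-(3430260/49)y-27442080/49) + (0)
Last nonzero remainder: -(3430260/49)y-27442080/49. Dividing through by -3430260/49 gives the monic gcd y+8.

y+8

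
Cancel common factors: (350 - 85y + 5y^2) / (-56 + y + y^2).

Apply the Euclidean algorithm:
  5y^2 - 85y + 350 = (5)(y^2 + y - 56) + (-90y + 630)
  y^2 + y - 56 = (-(1/90)y - 4/45)(-90y + 630) + (0)
Last nonzero remainder: -90y + 630. Dividing through by -90 gives the monic gcd y - 7.
Cancel y - 7 from numerator and denominator to get the reduced form.

(-50 + 5y)/(8 + y)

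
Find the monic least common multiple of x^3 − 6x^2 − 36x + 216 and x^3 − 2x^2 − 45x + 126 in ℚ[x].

x^5 − 2x^4 − 81x^3 + 198x^2 + 1620x − 4536

Euclidean algorithm in ℚ[x]:
  x^3 − 6x^2 − 36x + 216 = (x^3 − 2x^2 − 45x + 126) + (−4x^2 + 9x + 90)
  x^3 − 2x^2 − 45x + 126 = (−(1/4)x − 1/16)(−4x^2 + 9x + 90) + (−(351/16)x + 1053/8)
  −4x^2 + 9x + 90 = ((64/351)x + 80/117)(−(351/16)x + 1053/8) + (0)
Last nonzero remainder: −(351/16)x + 1053/8. Dividing through by −351/16 gives the monic gcd x − 6.
Then lcm(f, g) = f·g / gcd(f, g); expanding and making the result monic gives the answer.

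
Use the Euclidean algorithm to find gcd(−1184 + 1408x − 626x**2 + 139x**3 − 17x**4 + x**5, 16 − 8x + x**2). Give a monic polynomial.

Apply the Euclidean algorithm:
  x**5 − 17x**4 + 139x**3 − 626x**2 + 1408x − 1184 = (x**3 − 9x**2 + 51x − 74)(x**2 − 8x + 16) + (0)
The last nonzero remainder x**2 − 8x + 16 is already monic.

16 − 8x + x**2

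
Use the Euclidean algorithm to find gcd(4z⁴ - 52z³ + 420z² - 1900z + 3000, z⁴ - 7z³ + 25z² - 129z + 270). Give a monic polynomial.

Apply the Euclidean algorithm:
  4z⁴ - 52z³ + 420z² - 1900z + 3000 = (4)(z⁴ - 7z³ + 25z² - 129z + 270) + (-24z³ + 320z² - 1384z + 1920)
  z⁴ - 7z³ + 25z² - 129z + 270 = (-(1/24)z - 19/72)(-24z³ + 320z² - 1384z + 1920) + ((466/9)z² - (3728/9)z + 2330/3)
  -24z³ + 320z² - 1384z + 1920 = (-(108/233)z + 576/233)((466/9)z² - (3728/9)z + 2330/3) + (0)
Last nonzero remainder: (466/9)z² - (3728/9)z + 2330/3. Dividing through by 466/9 gives the monic gcd z² - 8z + 15.

z² - 8z + 15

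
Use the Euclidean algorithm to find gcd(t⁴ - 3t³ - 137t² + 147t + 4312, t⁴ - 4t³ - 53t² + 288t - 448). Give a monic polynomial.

By polynomial division,
  t⁴ - 3t³ - 137t² + 147t + 4312 = (t⁴ - 4t³ - 53t² + 288t - 448) + (t³ - 84t² - 141t + 4760)
  t⁴ - 4t³ - 53t² + 288t - 448 = (t + 80)(t³ - 84t² - 141t + 4760) + (6808t² + 6808t - 381248)
  t³ - 84t² - 141t + 4760 = ((1/6808)t - 85/6808)(6808t² + 6808t - 381248) + (0)
Last nonzero remainder: 6808t² + 6808t - 381248. Dividing through by 6808 gives the monic gcd t² + t - 56.

t² + t - 56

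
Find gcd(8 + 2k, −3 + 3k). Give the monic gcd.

1

Apply the Euclidean algorithm:
  2k + 8 = (2/3)(3k − 3) + (10)
  3k − 3 = ((3/10)k − 3/10)(10) + (0)
The last nonzero remainder is the constant 10, so the polynomials are coprime and gcd = 1.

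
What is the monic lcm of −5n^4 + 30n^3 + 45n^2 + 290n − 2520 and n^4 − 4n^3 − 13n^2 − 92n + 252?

Repeated division with remainder:
  −5n^4 + 30n^3 + 45n^2 + 290n − 2520 = (−5)(n^4 − 4n^3 − 13n^2 − 92n + 252) + (10n^3 − 20n^2 − 170n − 1260)
  n^4 − 4n^3 − 13n^2 − 92n + 252 = ((1/10)n − 1/5)(10n^3 − 20n^2 − 170n − 1260) + (0)
Last nonzero remainder: 10n^3 − 20n^2 − 170n − 1260. Dividing through by 10 gives the monic gcd n^3 − 2n^2 − 17n − 126.
Then lcm(f, g) = f·g / gcd(f, g); expanding and making the result monic gives the answer.

n^5 − 8n^4 + 3n^3 − 40n^2 + 620n − 1008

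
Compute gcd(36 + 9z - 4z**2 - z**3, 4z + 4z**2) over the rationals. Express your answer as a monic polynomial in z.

By polynomial division,
  -z**3 - 4z**2 + 9z + 36 = (-(1/4)z - 3/4)(4z**2 + 4z) + (12z + 36)
  4z**2 + 4z = ((1/3)z - 2/3)(12z + 36) + (24)
  12z + 36 = ((1/2)z + 3/2)(24) + (0)
The last nonzero remainder is the constant 24, so the polynomials are coprime and gcd = 1.

1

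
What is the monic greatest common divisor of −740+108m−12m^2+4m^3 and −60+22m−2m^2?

−5+m

By polynomial division,
  4m^3−12m^2+108m−740 = (−2m−16)(−2m^2+22m−60) + (340m−1700)
  −2m^2+22m−60 = (−(1/170)m+3/85)(340m−1700) + (0)
Last nonzero remainder: 340m−1700. Dividing through by 340 gives the monic gcd m−5.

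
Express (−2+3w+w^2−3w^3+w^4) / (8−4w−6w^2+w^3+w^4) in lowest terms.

Euclidean algorithm in ℚ[w]:
  w^4−3w^3+w^2+3w−2 = (w^4+w^3−6w^2−4w+8) + (−4w^3+7w^2+7w−10)
  w^4+w^3−6w^2−4w+8 = (−(1/4)w−11/16)(−4w^3+7w^2+7w−10) + ((9/16)w^2−(27/16)w+9/8)
  −4w^3+7w^2+7w−10 = (−(64/9)w−80/9)((9/16)w^2−(27/16)w+9/8) + (0)
Last nonzero remainder: (9/16)w^2−(27/16)w+9/8. Dividing through by 9/16 gives the monic gcd w^2−3w+2.
Cancel w^2−3w+2 from numerator and denominator to get the reduced form.

(−1+w^2)/(4+4w+w^2)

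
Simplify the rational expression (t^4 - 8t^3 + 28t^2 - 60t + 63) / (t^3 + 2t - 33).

(t^3 - 5t^2 + 13t - 21)/(t^2 + 3t + 11)

Repeated division with remainder:
  t^4 - 8t^3 + 28t^2 - 60t + 63 = (t - 8)(t^3 + 2t - 33) + (26t^2 - 11t - 201)
  t^3 + 2t - 33 = ((1/26)t + 11/676)(26t^2 - 11t - 201) + ((6699/676)t - 20097/676)
  26t^2 - 11t - 201 = ((17576/6699)t + 45292/6699)((6699/676)t - 20097/676) + (0)
Last nonzero remainder: (6699/676)t - 20097/676. Dividing through by 6699/676 gives the monic gcd t - 3.
Cancel t - 3 from numerator and denominator to get the reduced form.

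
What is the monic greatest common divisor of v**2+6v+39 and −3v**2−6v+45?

Euclidean algorithm in ℚ[v]:
  v**2+6v+39 = (−1/3)(−3v**2−6v+45) + (4v+54)
  −3v**2−6v+45 = (−(3/4)v+69/8)(4v+54) + (−1683/4)
  4v+54 = (−(16/1683)v−24/187)(−1683/4) + (0)
The last nonzero remainder is the constant −1683/4, so the polynomials are coprime and gcd = 1.

1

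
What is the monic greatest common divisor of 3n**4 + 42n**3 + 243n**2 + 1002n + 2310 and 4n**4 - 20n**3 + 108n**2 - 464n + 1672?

n**2 + 2n + 22

By polynomial division,
  3n**4 + 42n**3 + 243n**2 + 1002n + 2310 = (3/4)(4n**4 - 20n**3 + 108n**2 - 464n + 1672) + (57n**3 + 162n**2 + 1350n + 1056)
  4n**4 - 20n**3 + 108n**2 - 464n + 1672 = ((4/57)n - 596/1083)(57n**3 + 162n**2 + 1350n + 1056) + ((36972/361)n**2 + (73944/361)n + 813384/361)
  57n**3 + 162n**2 + 1350n + 1056 = ((6859/12324)n + 1444/3081)((36972/361)n**2 + (73944/361)n + 813384/361) + (0)
Last nonzero remainder: (36972/361)n**2 + (73944/361)n + 813384/361. Dividing through by 36972/361 gives the monic gcd n**2 + 2n + 22.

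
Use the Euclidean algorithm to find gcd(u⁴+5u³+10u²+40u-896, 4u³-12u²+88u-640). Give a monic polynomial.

u²+2u+32

Apply the Euclidean algorithm:
  u⁴+5u³+10u²+40u-896 = ((1/4)u+2)(4u³-12u²+88u-640) + (12u²+24u+384)
  4u³-12u²+88u-640 = ((1/3)u-5/3)(12u²+24u+384) + (0)
Last nonzero remainder: 12u²+24u+384. Dividing through by 12 gives the monic gcd u²+2u+32.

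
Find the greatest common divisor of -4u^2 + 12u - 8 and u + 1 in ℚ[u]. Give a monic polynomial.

Apply the Euclidean algorithm:
  -4u^2 + 12u - 8 = (-4u + 16)(u + 1) + (-24)
  u + 1 = (-(1/24)u - 1/24)(-24) + (0)
The last nonzero remainder is the constant -24, so the polynomials are coprime and gcd = 1.

1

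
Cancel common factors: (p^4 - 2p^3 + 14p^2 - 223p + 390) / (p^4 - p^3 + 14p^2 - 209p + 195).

(p - 2)/(p - 1)

By polynomial division,
  p^4 - 2p^3 + 14p^2 - 223p + 390 = (p^4 - p^3 + 14p^2 - 209p + 195) + (-p^3 - 14p + 195)
  p^4 - p^3 + 14p^2 - 209p + 195 = (-p + 1)(-p^3 - 14p + 195) + (0)
Last nonzero remainder: -p^3 - 14p + 195. Dividing through by -1 gives the monic gcd p^3 + 14p - 195.
Cancel p^3 + 14p - 195 from numerator and denominator to get the reduced form.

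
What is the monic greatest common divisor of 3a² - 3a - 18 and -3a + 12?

Euclidean algorithm in ℚ[a]:
  3a² - 3a - 18 = (-a - 3)(-3a + 12) + (18)
  -3a + 12 = (-(1/6)a + 2/3)(18) + (0)
The last nonzero remainder is the constant 18, so the polynomials are coprime and gcd = 1.

1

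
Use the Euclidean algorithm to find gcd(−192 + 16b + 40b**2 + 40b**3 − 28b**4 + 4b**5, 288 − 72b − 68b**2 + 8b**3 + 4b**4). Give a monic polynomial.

Apply the Euclidean algorithm:
  4b**5 − 28b**4 + 40b**3 + 40b**2 + 16b − 192 = (b − 9)(4b**4 + 8b**3 − 68b**2 − 72b + 288) + (180b**3 − 500b**2 − 920b + 2400)
  4b**4 + 8b**3 − 68b**2 − 72b + 288 = ((1/45)b + 43/405)(180b**3 − 500b**2 − 920b + 2400) + ((448/81)b**2 − (2240/81)b + 896/27)
  180b**3 − 500b**2 − 920b + 2400 = ((3645/112)b + 2025/28)((448/81)b**2 − (2240/81)b + 896/27) + (0)
Last nonzero remainder: (448/81)b**2 − (2240/81)b + 896/27. Dividing through by 448/81 gives the monic gcd b**2 − 5b + 6.

6 − 5b + b**2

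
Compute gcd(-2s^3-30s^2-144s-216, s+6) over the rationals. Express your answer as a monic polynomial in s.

Repeated division with remainder:
  -2s^3-30s^2-144s-216 = (-2s^2-18s-36)(s+6) + (0)
The last nonzero remainder s+6 is already monic.

s+6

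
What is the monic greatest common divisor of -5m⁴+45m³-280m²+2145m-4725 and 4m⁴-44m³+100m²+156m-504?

m²-10m+21

By polynomial division,
  -5m⁴+45m³-280m²+2145m-4725 = (-5/4)(4m⁴-44m³+100m²+156m-504) + (-10m³-155m²+2340m-5355)
  4m⁴-44m³+100m²+156m-504 = (-(2/5)m+53/5)(-10m³-155m²+2340m-5355) + (2679m²-26790m+56259)
  -10m³-155m²+2340m-5355 = (-(10/2679)m-85/893)(2679m²-26790m+56259) + (0)
Last nonzero remainder: 2679m²-26790m+56259. Dividing through by 2679 gives the monic gcd m²-10m+21.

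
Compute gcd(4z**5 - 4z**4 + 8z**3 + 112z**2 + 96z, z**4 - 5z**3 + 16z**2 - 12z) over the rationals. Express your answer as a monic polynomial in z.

Euclidean algorithm in ℚ[z]:
  4z**5 - 4z**4 + 8z**3 + 112z**2 + 96z = (4z + 16)(z**4 - 5z**3 + 16z**2 - 12z) + (24z**3 - 96z**2 + 288z)
  z**4 - 5z**3 + 16z**2 - 12z = ((1/24)z - 1/24)(24z**3 - 96z**2 + 288z) + (0)
Last nonzero remainder: 24z**3 - 96z**2 + 288z. Dividing through by 24 gives the monic gcd z**3 - 4z**2 + 12z.

z**3 - 4z**2 + 12z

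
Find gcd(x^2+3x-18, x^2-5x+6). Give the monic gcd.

Euclidean algorithm in ℚ[x]:
  x^2+3x-18 = (x^2-5x+6) + (8x-24)
  x^2-5x+6 = ((1/8)x-1/4)(8x-24) + (0)
Last nonzero remainder: 8x-24. Dividing through by 8 gives the monic gcd x-3.

x-3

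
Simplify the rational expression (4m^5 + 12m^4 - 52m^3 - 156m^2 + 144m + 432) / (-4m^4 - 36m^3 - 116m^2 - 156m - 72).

Repeated division with remainder:
  4m^5 + 12m^4 - 52m^3 - 156m^2 + 144m + 432 = (-m + 6)(-4m^4 - 36m^3 - 116m^2 - 156m - 72) + (48m^3 + 384m^2 + 1008m + 864)
  -4m^4 - 36m^3 - 116m^2 - 156m - 72 = (-(1/12)m - 1/12)(48m^3 + 384m^2 + 1008m + 864) + (0)
Last nonzero remainder: 48m^3 + 384m^2 + 1008m + 864. Dividing through by 48 gives the monic gcd m^3 + 8m^2 + 21m + 18.
Cancel m^3 + 8m^2 + 21m + 18 from numerator and denominator to get the reduced form.

(-m^2 + 5m - 6)/(m + 1)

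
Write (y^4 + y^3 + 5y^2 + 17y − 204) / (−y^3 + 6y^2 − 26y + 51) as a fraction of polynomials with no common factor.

(−y^3 − 4y^2 − 17y − 68)/(y^2 − 3y + 17)

Euclidean algorithm in ℚ[y]:
  y^4 + y^3 + 5y^2 + 17y − 204 = (−y − 7)(−y^3 + 6y^2 − 26y + 51) + (21y^2 − 114y + 153)
  −y^3 + 6y^2 − 26y + 51 = (−(1/21)y + 4/147)(21y^2 − 114y + 153) + (−(765/49)y + 2295/49)
  21y^2 − 114y + 153 = (−(343/255)y + 49/15)(−(765/49)y + 2295/49) + (0)
Last nonzero remainder: −(765/49)y + 2295/49. Dividing through by −765/49 gives the monic gcd y − 3.
Cancel y − 3 from numerator and denominator to get the reduced form.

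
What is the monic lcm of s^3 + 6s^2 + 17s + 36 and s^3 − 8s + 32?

s^5 + 2s^4 + s^3 + 16s^2 − 8s + 288

Apply the Euclidean algorithm:
  s^3 + 6s^2 + 17s + 36 = (s^3 − 8s + 32) + (6s^2 + 25s + 4)
  s^3 − 8s + 32 = ((1/6)s − 25/36)(6s^2 + 25s + 4) + ((313/36)s + 313/9)
  6s^2 + 25s + 4 = ((216/313)s + 36/313)((313/36)s + 313/9) + (0)
Last nonzero remainder: (313/36)s + 313/9. Dividing through by 313/36 gives the monic gcd s + 4.
Then lcm(f, g) = f·g / gcd(f, g); expanding and making the result monic gives the answer.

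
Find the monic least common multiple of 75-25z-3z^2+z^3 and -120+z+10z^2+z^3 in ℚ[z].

600-125z-49z^2+5z^3+z^4

Repeated division with remainder:
  z^3-3z^2-25z+75 = (z^3+10z^2+z-120) + (-13z^2-26z+195)
  z^3+10z^2+z-120 = (-(1/13)z-8/13)(-13z^2-26z+195) + (0)
Last nonzero remainder: -13z^2-26z+195. Dividing through by -13 gives the monic gcd z^2+2z-15.
Then lcm(f, g) = f·g / gcd(f, g); expanding and making the result monic gives the answer.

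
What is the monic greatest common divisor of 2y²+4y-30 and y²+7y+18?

1

Apply the Euclidean algorithm:
  2y²+4y-30 = (2)(y²+7y+18) + (-10y-66)
  y²+7y+18 = (-(1/10)y-1/25)(-10y-66) + (384/25)
  -10y-66 = (-(125/192)y-275/64)(384/25) + (0)
The last nonzero remainder is the constant 384/25, so the polynomials are coprime and gcd = 1.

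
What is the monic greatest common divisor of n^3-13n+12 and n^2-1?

n-1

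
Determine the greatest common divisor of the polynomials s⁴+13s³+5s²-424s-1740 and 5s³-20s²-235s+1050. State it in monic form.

By polynomial division,
  s⁴+13s³+5s²-424s-1740 = ((1/5)s+17/5)(5s³-20s²-235s+1050) + (120s²+165s-5310)
  5s³-20s²-235s+1050 = ((1/24)s-43/192)(120s²+165s-5310) + ((1485/64)s-4455/32)
  120s²+165s-5310 = ((512/99)s+3776/99)((1485/64)s-4455/32) + (0)
Last nonzero remainder: (1485/64)s-4455/32. Dividing through by 1485/64 gives the monic gcd s-6.

s-6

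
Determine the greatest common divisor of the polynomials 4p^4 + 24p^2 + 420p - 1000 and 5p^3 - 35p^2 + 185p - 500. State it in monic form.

p^2 - 3p + 25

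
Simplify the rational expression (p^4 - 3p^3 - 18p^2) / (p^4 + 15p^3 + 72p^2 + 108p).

By polynomial division,
  p^4 - 3p^3 - 18p^2 = (p^4 + 15p^3 + 72p^2 + 108p) + (-18p^3 - 90p^2 - 108p)
  p^4 + 15p^3 + 72p^2 + 108p = (-(1/18)p - 5/9)(-18p^3 - 90p^2 - 108p) + (16p^2 + 48p)
  -18p^3 - 90p^2 - 108p = (-(9/8)p - 9/4)(16p^2 + 48p) + (0)
Last nonzero remainder: 16p^2 + 48p. Dividing through by 16 gives the monic gcd p^2 + 3p.
Cancel p^2 + 3p from numerator and denominator to get the reduced form.

(p^2 - 6p)/(p^2 + 12p + 36)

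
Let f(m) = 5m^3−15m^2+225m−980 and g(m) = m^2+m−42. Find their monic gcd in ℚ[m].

Apply the Euclidean algorithm:
  5m^3−15m^2+225m−980 = (5m−20)(m^2+m−42) + (455m−1820)
  m^2+m−42 = ((1/455)m+1/91)(455m−1820) + (−22)
  455m−1820 = (−(455/22)m+910/11)(−22) + (0)
The last nonzero remainder is the constant −22, so the polynomials are coprime and gcd = 1.

1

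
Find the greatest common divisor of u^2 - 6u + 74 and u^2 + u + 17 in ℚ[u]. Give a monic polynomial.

1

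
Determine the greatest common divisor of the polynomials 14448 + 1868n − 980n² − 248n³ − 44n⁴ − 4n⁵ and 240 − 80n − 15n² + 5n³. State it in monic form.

−12 + n + n²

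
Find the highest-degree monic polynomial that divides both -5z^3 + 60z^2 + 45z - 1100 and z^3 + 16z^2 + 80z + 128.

Apply the Euclidean algorithm:
  -5z^3 + 60z^2 + 45z - 1100 = (-5)(z^3 + 16z^2 + 80z + 128) + (140z^2 + 445z - 460)
  z^3 + 16z^2 + 80z + 128 = ((1/140)z + 359/3920)(140z^2 + 445z - 460) + ((33345/784)z + 33345/196)
  140z^2 + 445z - 460 = ((21952/6669)z - 18032/6669)((33345/784)z + 33345/196) + (0)
Last nonzero remainder: (33345/784)z + 33345/196. Dividing through by 33345/784 gives the monic gcd z + 4.

z + 4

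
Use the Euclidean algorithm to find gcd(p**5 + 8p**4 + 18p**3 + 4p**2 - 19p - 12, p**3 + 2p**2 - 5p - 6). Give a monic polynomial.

p**2 + 4p + 3

Repeated division with remainder:
  p**5 + 8p**4 + 18p**3 + 4p**2 - 19p - 12 = (p**2 + 6p + 11)(p**3 + 2p**2 - 5p - 6) + (18p**2 + 72p + 54)
  p**3 + 2p**2 - 5p - 6 = ((1/18)p - 1/9)(18p**2 + 72p + 54) + (0)
Last nonzero remainder: 18p**2 + 72p + 54. Dividing through by 18 gives the monic gcd p**2 + 4p + 3.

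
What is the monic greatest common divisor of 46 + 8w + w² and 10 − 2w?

Repeated division with remainder:
  w² + 8w + 46 = (−(1/2)w − 13/2)(−2w + 10) + (111)
  −2w + 10 = (−(2/111)w + 10/111)(111) + (0)
The last nonzero remainder is the constant 111, so the polynomials are coprime and gcd = 1.

1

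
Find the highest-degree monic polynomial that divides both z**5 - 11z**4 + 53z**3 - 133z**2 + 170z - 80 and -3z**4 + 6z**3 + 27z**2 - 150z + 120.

z**3 - 6z**2 + 15z - 10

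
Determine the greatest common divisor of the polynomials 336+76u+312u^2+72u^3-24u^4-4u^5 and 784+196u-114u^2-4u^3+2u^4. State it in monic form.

-28+3u+u^2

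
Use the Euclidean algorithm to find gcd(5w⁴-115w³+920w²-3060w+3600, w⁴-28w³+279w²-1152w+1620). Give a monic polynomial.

w³-19w²+108w-180

Repeated division with remainder:
  5w⁴-115w³+920w²-3060w+3600 = (5)(w⁴-28w³+279w²-1152w+1620) + (25w³-475w²+2700w-4500)
  w⁴-28w³+279w²-1152w+1620 = ((1/25)w-9/25)(25w³-475w²+2700w-4500) + (0)
Last nonzero remainder: 25w³-475w²+2700w-4500. Dividing through by 25 gives the monic gcd w³-19w²+108w-180.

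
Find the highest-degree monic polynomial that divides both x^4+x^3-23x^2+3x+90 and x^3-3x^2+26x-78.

Euclidean algorithm in ℚ[x]:
  x^4+x^3-23x^2+3x+90 = (x+4)(x^3-3x^2+26x-78) + (-37x^2-23x+402)
  x^3-3x^2+26x-78 = (-(1/37)x+134/1369)(-37x^2-23x+402) + ((53550/1369)x-160650/1369)
  -37x^2-23x+402 = (-(50653/53550)x-91723/26775)((53550/1369)x-160650/1369) + (0)
Last nonzero remainder: (53550/1369)x-160650/1369. Dividing through by 53550/1369 gives the monic gcd x-3.

x-3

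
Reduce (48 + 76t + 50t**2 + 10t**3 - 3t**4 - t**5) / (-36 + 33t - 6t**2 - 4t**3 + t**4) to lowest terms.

(-4 - 6t - 4t**2 - t**3)/(3 - 3t + t**2)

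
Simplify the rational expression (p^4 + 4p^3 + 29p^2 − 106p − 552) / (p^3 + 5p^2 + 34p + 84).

(p^3 + p^2 + 26p − 184)/(p^2 + 2p + 28)

Euclidean algorithm in ℚ[p]:
  p^4 + 4p^3 + 29p^2 − 106p − 552 = (p − 1)(p^3 + 5p^2 + 34p + 84) + (−156p − 468)
  p^3 + 5p^2 + 34p + 84 = (−(1/156)p^2 − (1/78)p − 7/39)(−156p − 468) + (0)
Last nonzero remainder: −156p − 468. Dividing through by −156 gives the monic gcd p + 3.
Cancel p + 3 from numerator and denominator to get the reduced form.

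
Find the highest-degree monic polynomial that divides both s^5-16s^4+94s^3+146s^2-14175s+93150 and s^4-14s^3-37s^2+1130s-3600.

s^2-s-90

Euclidean algorithm in ℚ[s]:
  s^5-16s^4+94s^3+146s^2-14175s+93150 = (s-2)(s^4-14s^3-37s^2+1130s-3600) + (103s^3-1058s^2-8315s+85950)
  s^4-14s^3-37s^2+1130s-3600 = ((1/103)s-384/10609)(103s^3-1058s^2-8315s+85950) + ((57640/10609)s^2-(57640/10609)s-5187600/10609)
  103s^3-1058s^2-8315s+85950 = ((1092727/57640)s-2026319/11528)((57640/10609)s^2-(57640/10609)s-5187600/10609) + (0)
Last nonzero remainder: (57640/10609)s^2-(57640/10609)s-5187600/10609. Dividing through by 57640/10609 gives the monic gcd s^2-s-90.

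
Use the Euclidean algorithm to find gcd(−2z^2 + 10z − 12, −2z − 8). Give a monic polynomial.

1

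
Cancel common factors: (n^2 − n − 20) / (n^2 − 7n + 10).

Euclidean algorithm in ℚ[n]:
  n^2 − n − 20 = (n^2 − 7n + 10) + (6n − 30)
  n^2 − 7n + 10 = ((1/6)n − 1/3)(6n − 30) + (0)
Last nonzero remainder: 6n − 30. Dividing through by 6 gives the monic gcd n − 5.
Cancel n − 5 from numerator and denominator to get the reduced form.

(n + 4)/(n − 2)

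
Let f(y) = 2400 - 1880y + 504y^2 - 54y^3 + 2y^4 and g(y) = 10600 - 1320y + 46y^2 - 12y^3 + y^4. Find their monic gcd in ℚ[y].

100 - 20y + y^2

By polynomial division,
  2y^4 - 54y^3 + 504y^2 - 1880y + 2400 = (2)(y^4 - 12y^3 + 46y^2 - 1320y + 10600) + (-30y^3 + 412y^2 + 760y - 18800)
  y^4 - 12y^3 + 46y^2 - 1320y + 10600 = (-(1/30)y - 13/225)(-30y^3 + 412y^2 + 760y - 18800) + ((21406/225)y^2 - (85624/45)y + 85624/9)
  -30y^3 + 412y^2 + 760y - 18800 = (-(3375/10703)y - 21150/10703)((21406/225)y^2 - (85624/45)y + 85624/9) + (0)
Last nonzero remainder: (21406/225)y^2 - (85624/45)y + 85624/9. Dividing through by 21406/225 gives the monic gcd y^2 - 20y + 100.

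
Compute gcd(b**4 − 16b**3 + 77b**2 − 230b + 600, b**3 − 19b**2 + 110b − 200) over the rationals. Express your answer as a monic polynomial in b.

b**2 − 15b + 50

Repeated division with remainder:
  b**4 − 16b**3 + 77b**2 − 230b + 600 = (b + 3)(b**3 − 19b**2 + 110b − 200) + (24b**2 − 360b + 1200)
  b**3 − 19b**2 + 110b − 200 = ((1/24)b − 1/6)(24b**2 − 360b + 1200) + (0)
Last nonzero remainder: 24b**2 − 360b + 1200. Dividing through by 24 gives the monic gcd b**2 − 15b + 50.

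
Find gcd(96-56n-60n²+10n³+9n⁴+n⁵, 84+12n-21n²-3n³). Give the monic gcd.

-4+n²

Euclidean algorithm in ℚ[n]:
  n⁵+9n⁴+10n³-60n²-56n+96 = (-(1/3)n²-(2/3)n)(-3n³-21n²+12n+84) + (-24n²+96)
  -3n³-21n²+12n+84 = ((1/8)n+7/8)(-24n²+96) + (0)
Last nonzero remainder: -24n²+96. Dividing through by -24 gives the monic gcd n²-4.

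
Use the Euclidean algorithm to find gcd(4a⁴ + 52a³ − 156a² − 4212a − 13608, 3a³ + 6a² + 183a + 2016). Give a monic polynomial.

Euclidean algorithm in ℚ[a]:
  4a⁴ + 52a³ − 156a² − 4212a − 13608 = ((4/3)a + 44/3)(3a³ + 6a² + 183a + 2016) + (−488a² − 9584a − 43176)
  3a³ + 6a² + 183a + 2016 = (−(3/488)a + 807/7442)(−488a² − 9584a − 43176) + ((3560436/3721)a + 24923052/3721)
  −488a² − 9584a − 43176 = (−(453962/890109)a − 1912594/296703)((3560436/3721)a + 24923052/3721) + (0)
Last nonzero remainder: (3560436/3721)a + 24923052/3721. Dividing through by 3560436/3721 gives the monic gcd a + 7.

a + 7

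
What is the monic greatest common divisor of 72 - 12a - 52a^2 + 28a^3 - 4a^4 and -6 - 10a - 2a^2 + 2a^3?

Apply the Euclidean algorithm:
  -4a^4 + 28a^3 - 52a^2 - 12a + 72 = (-2a + 12)(2a^3 - 2a^2 - 10a - 6) + (-48a^2 + 96a + 144)
  2a^3 - 2a^2 - 10a - 6 = (-(1/24)a - 1/24)(-48a^2 + 96a + 144) + (0)
Last nonzero remainder: -48a^2 + 96a + 144. Dividing through by -48 gives the monic gcd a^2 - 2a - 3.

-3 - 2a + a^2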